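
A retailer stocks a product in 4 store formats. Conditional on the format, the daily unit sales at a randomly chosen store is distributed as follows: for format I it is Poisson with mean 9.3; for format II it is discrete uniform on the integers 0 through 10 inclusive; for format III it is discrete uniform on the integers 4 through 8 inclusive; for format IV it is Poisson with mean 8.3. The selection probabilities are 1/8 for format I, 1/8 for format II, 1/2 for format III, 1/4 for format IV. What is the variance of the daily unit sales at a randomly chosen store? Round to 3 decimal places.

Per component, I: μ=9.3, E[X²]=95.79; II: μ=5, E[X²]=35; III: μ=6, E[X²]=38; IV: μ=8.3, E[X²]=77.19.
E[X] = 0.125·9.3 + 0.125·5 + 0.5·6 + 0.25·8.3 = 6.8625.
E[X²] = 0.125·95.79 + 0.125·35 + 0.5·38 + 0.25·77.19 = 54.6463.
Var(X) = E[X²] − (E[X])² = 54.6463 − 47.0939 = 7.55234.

7.552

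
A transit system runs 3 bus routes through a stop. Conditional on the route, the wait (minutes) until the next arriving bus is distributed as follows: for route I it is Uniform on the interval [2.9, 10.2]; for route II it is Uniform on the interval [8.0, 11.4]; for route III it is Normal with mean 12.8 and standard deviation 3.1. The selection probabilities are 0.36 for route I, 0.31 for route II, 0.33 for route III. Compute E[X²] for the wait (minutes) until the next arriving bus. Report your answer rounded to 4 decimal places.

103.7486

For each component E[X²] = Var + (mean)², giving I: 47.3433; II: 95.0533; III: 173.45.
Overall E[X²] = 0.36·47.3433 + 0.31·95.0533 + 0.33·173.45 = 103.749.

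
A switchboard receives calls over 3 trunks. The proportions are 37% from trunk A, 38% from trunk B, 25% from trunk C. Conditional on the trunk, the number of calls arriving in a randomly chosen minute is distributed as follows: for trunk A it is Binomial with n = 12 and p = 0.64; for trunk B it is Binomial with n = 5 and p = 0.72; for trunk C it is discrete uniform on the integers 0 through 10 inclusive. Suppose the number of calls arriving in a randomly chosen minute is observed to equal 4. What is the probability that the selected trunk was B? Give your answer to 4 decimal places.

Likelihoods P(X=4 | ·): A: 0.0234285; B: 0.376234; C: 0.0909091.
Posterior ∝ prior × likelihood. Numerator for B: 0.38·0.376234 = 0.142969.
Normalizing constant: 0.37·0.0234285 + 0.38·0.376234 + 0.25·0.0909091 = 0.174365.
P(B | observation) = 0.142969 / 0.174365 = 0.819942.

0.8199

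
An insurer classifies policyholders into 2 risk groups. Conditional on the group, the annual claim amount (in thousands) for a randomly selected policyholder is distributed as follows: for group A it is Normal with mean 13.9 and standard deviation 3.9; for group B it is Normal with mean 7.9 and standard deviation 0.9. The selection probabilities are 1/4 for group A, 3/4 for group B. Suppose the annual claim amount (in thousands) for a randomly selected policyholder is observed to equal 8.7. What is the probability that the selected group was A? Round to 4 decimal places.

Likelihoods f(8.7 | ·): A: 0.0420539; B: 0.298603.
Posterior ∝ prior × likelihood. Numerator for A: 0.25·0.0420539 = 0.0105135.
Normalizing constant: 0.25·0.0420539 + 0.75·0.298603 = 0.234466.
P(A | observation) = 0.0105135 / 0.234466 = 0.0448401.

0.0448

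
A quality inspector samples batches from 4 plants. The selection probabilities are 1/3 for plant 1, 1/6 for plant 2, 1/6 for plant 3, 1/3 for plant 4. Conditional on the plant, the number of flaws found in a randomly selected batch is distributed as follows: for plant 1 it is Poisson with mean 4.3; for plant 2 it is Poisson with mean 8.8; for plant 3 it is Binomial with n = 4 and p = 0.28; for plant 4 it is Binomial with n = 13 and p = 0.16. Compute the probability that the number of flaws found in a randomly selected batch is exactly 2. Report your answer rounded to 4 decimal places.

0.1812

Conditional on each plant, P(X = 2): 1: 0.125441; 2: 0.00583638; 3: 0.243855; 4: 0.293364.
By total probability, P(X = 2) = 0.333333·0.125441 + 0.166667·0.00583638 + 0.166667·0.243855 + 0.333333·0.293364 = 0.181217.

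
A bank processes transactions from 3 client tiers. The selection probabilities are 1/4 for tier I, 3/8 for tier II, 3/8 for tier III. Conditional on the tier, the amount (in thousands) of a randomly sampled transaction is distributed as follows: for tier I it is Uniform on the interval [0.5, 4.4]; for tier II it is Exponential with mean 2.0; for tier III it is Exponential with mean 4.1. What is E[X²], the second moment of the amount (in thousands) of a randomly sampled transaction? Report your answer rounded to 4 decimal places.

For each component E[X²] = Var + (mean)², giving I: 7.27; II: 8; III: 33.62.
Overall E[X²] = 0.25·7.27 + 0.375·8 + 0.375·33.62 = 17.425.

17.4250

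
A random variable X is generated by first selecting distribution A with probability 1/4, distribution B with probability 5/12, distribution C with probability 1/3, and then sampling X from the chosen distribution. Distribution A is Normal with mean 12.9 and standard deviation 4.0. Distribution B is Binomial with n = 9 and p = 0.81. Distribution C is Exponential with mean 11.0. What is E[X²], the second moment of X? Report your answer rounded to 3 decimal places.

148.990

For each component E[X²] = Var + (mean)², giving A: 182.41; B: 54.5292; C: 242.
Overall E[X²] = 0.25·182.41 + 0.416667·54.5292 + 0.333333·242 = 148.99.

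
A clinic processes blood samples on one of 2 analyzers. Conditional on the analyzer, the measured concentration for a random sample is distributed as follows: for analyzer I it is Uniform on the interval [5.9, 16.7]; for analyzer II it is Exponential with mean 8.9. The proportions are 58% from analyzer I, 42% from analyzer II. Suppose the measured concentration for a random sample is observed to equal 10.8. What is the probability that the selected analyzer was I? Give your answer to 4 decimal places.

0.7929

Likelihoods f(10.8 | ·): I: 0.0925926; II: 0.0333888.
Posterior ∝ prior × likelihood. Numerator for I: 0.58·0.0925926 = 0.0537037.
Normalizing constant: 0.58·0.0925926 + 0.42·0.0333888 = 0.067727.
P(I | observation) = 0.0537037 / 0.067727 = 0.792944.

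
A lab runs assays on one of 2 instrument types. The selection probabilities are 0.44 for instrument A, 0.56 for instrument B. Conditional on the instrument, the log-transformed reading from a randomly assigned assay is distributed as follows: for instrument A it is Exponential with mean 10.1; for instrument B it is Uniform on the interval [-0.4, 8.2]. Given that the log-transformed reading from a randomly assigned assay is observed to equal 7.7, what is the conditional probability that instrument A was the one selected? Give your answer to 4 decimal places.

0.2379

Likelihoods f(7.7 | ·): A: 0.0461937; B: 0.116279.
Posterior ∝ prior × likelihood. Numerator for A: 0.44·0.0461937 = 0.0203252.
Normalizing constant: 0.44·0.0461937 + 0.56·0.116279 = 0.0854415.
P(A | observation) = 0.0203252 / 0.0854415 = 0.237885.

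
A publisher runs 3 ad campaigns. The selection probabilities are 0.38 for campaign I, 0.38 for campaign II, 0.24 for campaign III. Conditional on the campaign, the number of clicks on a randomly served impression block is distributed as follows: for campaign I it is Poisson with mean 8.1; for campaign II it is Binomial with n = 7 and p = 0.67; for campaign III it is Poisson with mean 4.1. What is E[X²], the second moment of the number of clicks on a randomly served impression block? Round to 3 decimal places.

For each component E[X²] = Var + (mean)², giving I: 73.71; II: 23.5438; III: 20.91.
Overall E[X²] = 0.38·73.71 + 0.38·23.5438 + 0.24·20.91 = 41.9748.

41.975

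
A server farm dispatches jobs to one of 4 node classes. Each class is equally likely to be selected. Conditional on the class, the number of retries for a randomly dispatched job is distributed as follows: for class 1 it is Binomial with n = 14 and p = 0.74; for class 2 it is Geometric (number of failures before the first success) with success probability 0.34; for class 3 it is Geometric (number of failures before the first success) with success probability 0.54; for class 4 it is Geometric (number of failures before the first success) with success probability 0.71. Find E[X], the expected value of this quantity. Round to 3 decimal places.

3.390

Component means — 1: 10.36; 2: 1.94118; 3: 0.851852; 4: 0.408451.
E[X] = 0.25·10.36 + 0.25·1.94118 + 0.25·0.851852 + 0.25·0.408451 = 3.39037.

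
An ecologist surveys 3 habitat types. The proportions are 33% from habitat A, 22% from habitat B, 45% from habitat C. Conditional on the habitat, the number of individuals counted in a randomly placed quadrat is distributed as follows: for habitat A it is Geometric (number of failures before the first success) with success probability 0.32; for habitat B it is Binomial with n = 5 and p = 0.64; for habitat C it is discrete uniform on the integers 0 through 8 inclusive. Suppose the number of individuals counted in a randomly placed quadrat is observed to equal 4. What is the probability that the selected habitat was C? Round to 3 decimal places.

0.360

Likelihoods P(X=4 | ·): A: 0.0684204; B: 0.30199; C: 0.111111.
Posterior ∝ prior × likelihood. Numerator for C: 0.45·0.111111 = 0.05.
Normalizing constant: 0.33·0.0684204 + 0.22·0.30199 + 0.45·0.111111 = 0.139017.
P(C | observation) = 0.05 / 0.139017 = 0.35967.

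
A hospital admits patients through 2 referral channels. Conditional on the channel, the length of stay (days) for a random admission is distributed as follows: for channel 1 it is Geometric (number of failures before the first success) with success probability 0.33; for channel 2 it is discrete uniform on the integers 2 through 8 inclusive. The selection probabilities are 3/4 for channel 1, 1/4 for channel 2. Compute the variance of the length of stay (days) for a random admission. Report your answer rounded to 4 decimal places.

Per component, 1: μ=2.0303, E[X²]=10.2746; 2: μ=5, E[X²]=29.
E[X] = 0.75·2.0303 + 0.25·5 = 2.77273.
E[X²] = 0.75·10.2746 + 0.25·29 = 14.9559.
Var(X) = E[X²] − (E[X])² = 14.9559 − 7.68802 = 7.26791.

7.2679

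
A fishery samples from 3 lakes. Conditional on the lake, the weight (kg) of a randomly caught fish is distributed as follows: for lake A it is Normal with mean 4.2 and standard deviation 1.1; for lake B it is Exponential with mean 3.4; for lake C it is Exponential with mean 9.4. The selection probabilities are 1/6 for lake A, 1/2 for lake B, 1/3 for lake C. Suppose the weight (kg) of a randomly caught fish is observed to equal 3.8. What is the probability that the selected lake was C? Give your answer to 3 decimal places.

0.184

Likelihoods f(3.8 | ·): A: 0.339472; B: 0.0961907; C: 0.0710078.
Posterior ∝ prior × likelihood. Numerator for C: 0.333333·0.0710078 = 0.0236693.
Normalizing constant: 0.166667·0.339472 + 0.5·0.0961907 + 0.333333·0.0710078 = 0.128343.
P(C | observation) = 0.0236693 / 0.128343 = 0.184422.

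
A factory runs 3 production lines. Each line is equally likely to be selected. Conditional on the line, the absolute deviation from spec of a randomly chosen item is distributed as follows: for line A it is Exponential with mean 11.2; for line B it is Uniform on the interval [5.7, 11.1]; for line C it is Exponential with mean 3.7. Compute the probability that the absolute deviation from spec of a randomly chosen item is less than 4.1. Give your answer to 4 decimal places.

Conditional on each line, P(X < 4.1): A: 0.306547; B: 0; C: 0.669817.
By total probability, P(X < 4.1) = 0.333333·0.306547 + 0.333333·0 + 0.333333·0.669817 = 0.325455.

0.3255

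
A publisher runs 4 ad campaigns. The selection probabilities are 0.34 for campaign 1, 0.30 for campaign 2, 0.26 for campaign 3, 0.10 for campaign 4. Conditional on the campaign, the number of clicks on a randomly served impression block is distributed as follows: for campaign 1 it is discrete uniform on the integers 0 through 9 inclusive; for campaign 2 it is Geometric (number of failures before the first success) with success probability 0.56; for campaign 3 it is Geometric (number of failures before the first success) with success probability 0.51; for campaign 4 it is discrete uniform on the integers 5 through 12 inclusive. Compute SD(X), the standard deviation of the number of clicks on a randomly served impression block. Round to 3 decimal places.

Per component, 1: μ=4.5, E[X²]=28.5; 2: μ=0.785714, E[X²]=2.02041; 3: μ=0.960784, E[X²]=2.807; 4: μ=8.5, E[X²]=77.5.
E[X] = 0.34·4.5 + 0.3·0.785714 + 0.26·0.960784 + 0.1·8.5 = 2.86552.
E[X²] = 0.34·28.5 + 0.3·2.02041 + 0.26·2.807 + 0.1·77.5 = 18.7759.
Var(X) = E[X²] − (E[X])² = 18.7759 − 8.21119 = 10.5647.
SD(X) = √10.5647 = 3.25035.

3.250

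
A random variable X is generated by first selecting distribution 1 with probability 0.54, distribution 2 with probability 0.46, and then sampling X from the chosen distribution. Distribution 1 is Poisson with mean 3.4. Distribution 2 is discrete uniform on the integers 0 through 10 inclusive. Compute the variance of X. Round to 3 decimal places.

Per component, 1: μ=3.4, E[X²]=14.96; 2: μ=5, E[X²]=35.
E[X] = 0.54·3.4 + 0.46·5 = 4.136.
E[X²] = 0.54·14.96 + 0.46·35 = 24.1784.
Var(X) = E[X²] − (E[X])² = 24.1784 − 17.1065 = 7.0719.

7.072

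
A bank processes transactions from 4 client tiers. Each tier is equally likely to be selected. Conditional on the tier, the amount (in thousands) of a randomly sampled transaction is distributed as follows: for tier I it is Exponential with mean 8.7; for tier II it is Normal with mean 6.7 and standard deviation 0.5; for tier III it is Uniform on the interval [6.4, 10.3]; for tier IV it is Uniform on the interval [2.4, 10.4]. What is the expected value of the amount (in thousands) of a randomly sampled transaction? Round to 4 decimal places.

Component means — I: 8.7; II: 6.7; III: 8.35; IV: 6.4.
E[X] = 0.25·8.7 + 0.25·6.7 + 0.25·8.35 + 0.25·6.4 = 7.5375.

7.5375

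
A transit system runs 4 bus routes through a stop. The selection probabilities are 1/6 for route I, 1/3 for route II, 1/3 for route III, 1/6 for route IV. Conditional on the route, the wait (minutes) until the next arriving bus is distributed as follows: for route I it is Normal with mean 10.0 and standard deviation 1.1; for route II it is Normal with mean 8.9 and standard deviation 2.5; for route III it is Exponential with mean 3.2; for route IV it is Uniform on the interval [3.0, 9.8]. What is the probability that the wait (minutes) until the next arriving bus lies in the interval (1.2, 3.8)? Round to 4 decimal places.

0.1536

Conditional on each route, P(1.2 < X < 3.8): I: 8.68392e-09; II: 0.0196402; III: 0.382307; IV: 0.117647.
By total probability, P(1.2 < X < 3.8) = 0.166667·8.68392e-09 + 0.333333·0.0196402 + 0.333333·0.382307 + 0.166667·0.117647 = 0.15359.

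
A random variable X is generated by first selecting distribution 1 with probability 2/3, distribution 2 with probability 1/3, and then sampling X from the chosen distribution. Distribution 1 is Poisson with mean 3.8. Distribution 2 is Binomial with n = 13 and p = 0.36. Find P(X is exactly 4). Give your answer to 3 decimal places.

Conditional on each component, P(X = 4): 1: 0.194359; 2: 0.216339.
By total probability, P(X = 4) = 0.666667·0.194359 + 0.333333·0.216339 = 0.201686.

0.202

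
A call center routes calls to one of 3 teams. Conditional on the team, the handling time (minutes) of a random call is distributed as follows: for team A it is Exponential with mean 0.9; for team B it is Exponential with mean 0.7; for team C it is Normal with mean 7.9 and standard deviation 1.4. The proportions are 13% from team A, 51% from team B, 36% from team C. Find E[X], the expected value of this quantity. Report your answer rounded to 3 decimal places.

Component means — A: 0.9; B: 0.7; C: 7.9.
E[X] = 0.13·0.9 + 0.51·0.7 + 0.36·7.9 = 3.318.

3.318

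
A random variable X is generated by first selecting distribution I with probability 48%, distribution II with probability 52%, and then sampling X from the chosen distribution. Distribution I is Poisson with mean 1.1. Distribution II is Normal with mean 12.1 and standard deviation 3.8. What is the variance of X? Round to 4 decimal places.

Per component, I: μ=1.1, E[X²]=2.31; II: μ=12.1, E[X²]=160.85.
E[X] = 0.48·1.1 + 0.52·12.1 = 6.82.
E[X²] = 0.48·2.31 + 0.52·160.85 = 84.7508.
Var(X) = E[X²] − (E[X])² = 84.7508 − 46.5124 = 38.2384.

38.2384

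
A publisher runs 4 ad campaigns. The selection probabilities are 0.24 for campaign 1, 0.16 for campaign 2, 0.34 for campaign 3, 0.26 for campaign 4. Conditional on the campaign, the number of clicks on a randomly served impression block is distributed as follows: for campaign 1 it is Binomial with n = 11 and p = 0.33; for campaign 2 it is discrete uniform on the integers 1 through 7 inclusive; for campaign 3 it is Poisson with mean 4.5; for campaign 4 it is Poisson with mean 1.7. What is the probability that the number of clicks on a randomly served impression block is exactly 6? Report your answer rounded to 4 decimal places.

0.0873

Conditional on each campaign, P(X = 6): 1: 0.0805563; 2: 0.142857; 3: 0.12812; 4: 0.00612436.
By total probability, P(X = 6) = 0.24·0.0805563 + 0.16·0.142857 + 0.34·0.12812 + 0.26·0.00612436 = 0.0873438.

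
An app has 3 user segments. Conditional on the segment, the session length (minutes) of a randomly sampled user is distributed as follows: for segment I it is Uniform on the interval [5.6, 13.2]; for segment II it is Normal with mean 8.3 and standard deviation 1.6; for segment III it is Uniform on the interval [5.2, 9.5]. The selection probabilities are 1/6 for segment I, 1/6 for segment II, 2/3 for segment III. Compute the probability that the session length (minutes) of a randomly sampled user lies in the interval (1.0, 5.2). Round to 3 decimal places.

Conditional on each segment, P(1.0 < X < 5.2): I: 0; II: 0.0263396; III: 0.
By total probability, P(1.0 < X < 5.2) = 0.166667·0 + 0.166667·0.0263396 + 0.666667·0 = 0.00438993.

0.004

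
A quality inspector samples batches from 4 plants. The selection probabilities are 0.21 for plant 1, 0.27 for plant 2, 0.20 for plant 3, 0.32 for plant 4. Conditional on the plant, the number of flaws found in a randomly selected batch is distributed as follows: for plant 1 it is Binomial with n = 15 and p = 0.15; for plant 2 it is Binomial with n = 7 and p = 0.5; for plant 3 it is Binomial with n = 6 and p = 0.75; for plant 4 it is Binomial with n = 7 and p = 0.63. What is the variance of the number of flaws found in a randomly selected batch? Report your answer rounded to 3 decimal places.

Per component, 1: μ=2.25, E[X²]=6.975; 2: μ=3.5, E[X²]=14; 3: μ=4.5, E[X²]=21.375; 4: μ=4.41, E[X²]=21.0798.
E[X] = 0.21·2.25 + 0.27·3.5 + 0.2·4.5 + 0.32·4.41 = 3.7287.
E[X²] = 0.21·6.975 + 0.27·14 + 0.2·21.375 + 0.32·21.0798 = 16.2653.
Var(X) = E[X²] − (E[X])² = 16.2653 − 13.9032 = 2.36208.

2.362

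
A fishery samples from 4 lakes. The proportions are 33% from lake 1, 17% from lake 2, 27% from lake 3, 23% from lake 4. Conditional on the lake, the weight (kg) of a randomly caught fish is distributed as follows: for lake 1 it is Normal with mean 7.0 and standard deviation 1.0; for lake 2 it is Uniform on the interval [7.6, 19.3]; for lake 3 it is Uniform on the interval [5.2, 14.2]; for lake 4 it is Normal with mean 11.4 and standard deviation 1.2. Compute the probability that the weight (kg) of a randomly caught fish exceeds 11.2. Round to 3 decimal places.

Conditional on each lake, P(X > 11.2): 1: 1.33457e-05; 2: 0.692308; 3: 0.333333; 4: 0.566184.
By total probability, P(X > 11.2) = 0.33·1.33457e-05 + 0.17·0.692308 + 0.27·0.333333 + 0.23·0.566184 = 0.337919.

0.338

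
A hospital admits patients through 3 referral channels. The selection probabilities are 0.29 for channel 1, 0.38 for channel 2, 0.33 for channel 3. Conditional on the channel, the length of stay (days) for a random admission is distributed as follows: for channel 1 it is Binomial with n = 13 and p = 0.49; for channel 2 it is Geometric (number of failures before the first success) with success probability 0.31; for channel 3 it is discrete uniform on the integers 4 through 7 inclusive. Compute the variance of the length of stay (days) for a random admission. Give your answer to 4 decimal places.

Per component, 1: μ=6.37, E[X²]=43.8256; 2: μ=2.22581, E[X²]=12.1342; 3: μ=5.5, E[X²]=31.5.
E[X] = 0.29·6.37 + 0.38·2.22581 + 0.33·5.5 = 4.50811.
E[X²] = 0.29·43.8256 + 0.38·12.1342 + 0.33·31.5 = 27.7154.
Var(X) = E[X²] − (E[X])² = 27.7154 − 20.323 = 7.39241.

7.3924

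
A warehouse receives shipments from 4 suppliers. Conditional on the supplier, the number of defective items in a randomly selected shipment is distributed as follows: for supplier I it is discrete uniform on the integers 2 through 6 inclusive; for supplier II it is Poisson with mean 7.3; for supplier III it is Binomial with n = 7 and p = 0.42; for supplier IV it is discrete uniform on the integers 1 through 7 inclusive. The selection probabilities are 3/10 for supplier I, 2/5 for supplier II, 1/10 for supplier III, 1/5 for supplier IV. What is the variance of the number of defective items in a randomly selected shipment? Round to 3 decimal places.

Per component, I: μ=4, E[X²]=18; II: μ=7.3, E[X²]=60.59; III: μ=2.94, E[X²]=10.3488; IV: μ=4, E[X²]=20.
E[X] = 0.3·4 + 0.4·7.3 + 0.1·2.94 + 0.2·4 = 5.214.
E[X²] = 0.3·18 + 0.4·60.59 + 0.1·10.3488 + 0.2·20 = 34.6709.
Var(X) = E[X²] − (E[X])² = 34.6709 − 27.1858 = 7.48508.

7.485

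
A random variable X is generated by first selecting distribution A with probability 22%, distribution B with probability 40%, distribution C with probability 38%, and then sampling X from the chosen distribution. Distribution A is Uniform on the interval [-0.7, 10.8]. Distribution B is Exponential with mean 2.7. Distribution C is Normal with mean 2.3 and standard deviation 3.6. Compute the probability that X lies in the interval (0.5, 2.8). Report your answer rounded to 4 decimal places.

0.3283

Conditional on each component, P(0.5 < X < 2.8): A: 0.2; B: 0.476447; C: 0.246693.
By total probability, P(0.5 < X < 2.8) = 0.22·0.2 + 0.4·0.476447 + 0.38·0.246693 = 0.328322.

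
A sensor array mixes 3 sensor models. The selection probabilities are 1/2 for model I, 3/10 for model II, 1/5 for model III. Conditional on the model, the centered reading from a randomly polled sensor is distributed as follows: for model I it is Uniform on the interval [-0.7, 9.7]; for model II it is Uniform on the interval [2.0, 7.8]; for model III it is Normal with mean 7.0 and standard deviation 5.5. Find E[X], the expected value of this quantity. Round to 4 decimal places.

5.1200

Component means — I: 4.5; II: 4.9; III: 7.
E[X] = 0.5·4.5 + 0.3·4.9 + 0.2·7 = 5.12.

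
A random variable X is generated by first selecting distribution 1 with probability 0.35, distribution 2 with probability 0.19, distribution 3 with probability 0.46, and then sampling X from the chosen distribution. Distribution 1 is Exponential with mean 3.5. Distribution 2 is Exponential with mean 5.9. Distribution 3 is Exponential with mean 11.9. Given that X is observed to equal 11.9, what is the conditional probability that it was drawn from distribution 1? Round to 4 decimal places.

Likelihoods f(11.9 | ·): 1: 0.00953522; 2: 0.0225527; 3: 0.0309142.
Posterior ∝ prior × likelihood. Numerator for 1: 0.35·0.00953522 = 0.00333733.
Normalizing constant: 0.35·0.00953522 + 0.19·0.0225527 + 0.46·0.0309142 = 0.0218429.
P(1 | observation) = 0.00333733 / 0.0218429 = 0.152788.

0.1528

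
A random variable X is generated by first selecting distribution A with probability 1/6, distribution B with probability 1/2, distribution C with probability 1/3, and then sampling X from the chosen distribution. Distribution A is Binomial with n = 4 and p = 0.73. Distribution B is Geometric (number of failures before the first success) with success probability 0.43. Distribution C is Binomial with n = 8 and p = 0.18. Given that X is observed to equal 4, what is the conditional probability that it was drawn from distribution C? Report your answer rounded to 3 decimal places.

0.137

Likelihoods P(X=4 | ·): A: 0.283982; B: 0.0453908; C: 0.0332234.
Posterior ∝ prior × likelihood. Numerator for C: 0.333333·0.0332234 = 0.0110745.
Normalizing constant: 0.166667·0.283982 + 0.5·0.0453908 + 0.333333·0.0332234 = 0.0811003.
P(C | observation) = 0.0110745 / 0.0811003 = 0.136553.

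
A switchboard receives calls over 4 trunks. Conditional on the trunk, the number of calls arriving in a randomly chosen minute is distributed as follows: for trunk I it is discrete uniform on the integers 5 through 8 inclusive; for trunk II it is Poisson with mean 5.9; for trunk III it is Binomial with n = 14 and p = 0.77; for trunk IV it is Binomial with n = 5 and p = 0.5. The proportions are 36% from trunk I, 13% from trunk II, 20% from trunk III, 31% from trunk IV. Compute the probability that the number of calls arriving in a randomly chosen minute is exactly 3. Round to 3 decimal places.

Conditional on each trunk, P(X = 3): I: 0; II: 0.0937707; III: 1.58336e-05; IV: 0.3125.
By total probability, P(X = 3) = 0.36·0 + 0.13·0.0937707 + 0.2·1.58336e-05 + 0.31·0.3125 = 0.109068.

0.109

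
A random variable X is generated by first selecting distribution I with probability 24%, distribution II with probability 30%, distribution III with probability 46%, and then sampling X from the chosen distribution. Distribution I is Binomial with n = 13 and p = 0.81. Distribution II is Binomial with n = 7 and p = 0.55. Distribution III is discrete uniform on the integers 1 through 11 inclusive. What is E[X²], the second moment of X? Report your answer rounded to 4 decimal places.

53.2181

For each component E[X²] = Var + (mean)², giving I: 112.882; II: 16.555; III: 46.
Overall E[X²] = 0.24·112.882 + 0.3·16.555 + 0.46·46 = 53.2181.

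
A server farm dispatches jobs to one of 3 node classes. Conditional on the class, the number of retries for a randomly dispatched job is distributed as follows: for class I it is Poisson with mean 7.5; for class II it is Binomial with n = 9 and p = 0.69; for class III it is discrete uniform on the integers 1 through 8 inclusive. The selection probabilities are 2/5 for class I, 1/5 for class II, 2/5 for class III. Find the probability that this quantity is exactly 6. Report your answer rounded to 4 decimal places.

Conditional on each class, P(X = 6): I: 0.136718; II: 0.270059; III: 0.125.
By total probability, P(X = 6) = 0.4·0.136718 + 0.2·0.270059 + 0.4·0.125 = 0.158699.

0.1587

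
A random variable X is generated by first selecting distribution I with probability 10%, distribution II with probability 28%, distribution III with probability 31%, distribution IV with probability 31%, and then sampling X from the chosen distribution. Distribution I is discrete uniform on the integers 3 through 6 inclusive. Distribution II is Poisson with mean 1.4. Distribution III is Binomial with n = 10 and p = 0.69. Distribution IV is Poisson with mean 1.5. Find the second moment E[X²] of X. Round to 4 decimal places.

For each component E[X²] = Var + (mean)², giving I: 21.5; II: 3.36; III: 49.749; IV: 3.75.
Overall E[X²] = 0.1·21.5 + 0.28·3.36 + 0.31·49.749 + 0.31·3.75 = 19.6755.

19.6755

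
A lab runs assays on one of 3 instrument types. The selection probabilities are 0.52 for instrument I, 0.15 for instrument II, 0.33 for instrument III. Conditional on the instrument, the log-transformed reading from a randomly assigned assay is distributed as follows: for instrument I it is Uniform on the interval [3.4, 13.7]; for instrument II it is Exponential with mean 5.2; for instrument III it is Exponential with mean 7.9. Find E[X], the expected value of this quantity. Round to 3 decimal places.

Component means — I: 8.55; II: 5.2; III: 7.9.
E[X] = 0.52·8.55 + 0.15·5.2 + 0.33·7.9 = 7.833.

7.833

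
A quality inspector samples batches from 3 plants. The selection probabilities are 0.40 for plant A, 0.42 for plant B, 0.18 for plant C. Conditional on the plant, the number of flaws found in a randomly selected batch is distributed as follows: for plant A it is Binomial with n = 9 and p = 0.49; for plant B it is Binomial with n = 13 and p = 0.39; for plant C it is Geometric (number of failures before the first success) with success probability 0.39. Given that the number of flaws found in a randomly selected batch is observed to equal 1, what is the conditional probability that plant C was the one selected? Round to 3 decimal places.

0.757

Likelihoods P(X=1 | ·): A: 0.0201837; B: 0.0134575; C: 0.2379.
Posterior ∝ prior × likelihood. Numerator for C: 0.18·0.2379 = 0.042822.
Normalizing constant: 0.4·0.0201837 + 0.42·0.0134575 + 0.18·0.2379 = 0.0565476.
P(C | observation) = 0.042822 / 0.0565476 = 0.757273.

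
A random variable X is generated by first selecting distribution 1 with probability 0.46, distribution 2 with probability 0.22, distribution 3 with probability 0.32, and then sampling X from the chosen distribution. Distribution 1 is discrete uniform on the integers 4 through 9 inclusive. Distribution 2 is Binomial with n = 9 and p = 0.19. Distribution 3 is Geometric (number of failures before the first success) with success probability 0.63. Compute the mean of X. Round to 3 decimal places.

3.554

Component means — 1: 6.5; 2: 1.71; 3: 0.587302.
E[X] = 0.46·6.5 + 0.22·1.71 + 0.32·0.587302 = 3.55414.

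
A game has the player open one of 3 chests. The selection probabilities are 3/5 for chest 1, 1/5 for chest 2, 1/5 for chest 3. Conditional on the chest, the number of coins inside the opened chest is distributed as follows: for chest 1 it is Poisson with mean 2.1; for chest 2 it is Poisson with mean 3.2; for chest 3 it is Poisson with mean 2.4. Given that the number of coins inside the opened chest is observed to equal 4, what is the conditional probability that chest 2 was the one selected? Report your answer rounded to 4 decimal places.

Likelihoods P(X=4 | ·): 1: 0.099231; 2: 0.178093; 3: 0.125408.
Posterior ∝ prior × likelihood. Numerator for 2: 0.2·0.178093 = 0.0356186.
Normalizing constant: 0.6·0.099231 + 0.2·0.178093 + 0.2·0.125408 = 0.120239.
P(2 | observation) = 0.0356186 / 0.120239 = 0.296232.

0.2962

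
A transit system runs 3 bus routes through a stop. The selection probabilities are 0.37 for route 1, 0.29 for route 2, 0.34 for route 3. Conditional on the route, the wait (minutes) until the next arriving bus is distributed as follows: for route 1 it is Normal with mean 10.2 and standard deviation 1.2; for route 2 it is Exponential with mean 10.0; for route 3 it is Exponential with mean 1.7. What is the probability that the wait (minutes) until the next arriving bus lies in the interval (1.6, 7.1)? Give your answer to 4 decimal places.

Conditional on each route, P(1.6 < X < 7.1): 1: 0.00489254; 2: 0.3605; 3: 0.374816.
By total probability, P(1.6 < X < 7.1) = 0.37·0.00489254 + 0.29·0.3605 + 0.34·0.374816 = 0.233793.

0.2338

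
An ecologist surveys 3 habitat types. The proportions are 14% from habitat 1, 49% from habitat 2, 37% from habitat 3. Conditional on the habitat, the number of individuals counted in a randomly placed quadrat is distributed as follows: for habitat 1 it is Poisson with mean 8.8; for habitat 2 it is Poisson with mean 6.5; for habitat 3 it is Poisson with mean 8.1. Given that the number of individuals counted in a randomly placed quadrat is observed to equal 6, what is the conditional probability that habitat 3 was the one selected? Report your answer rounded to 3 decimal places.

0.327

Likelihoods P(X=6 | ·): 1: 0.0972237; 2: 0.157483; 3: 0.119067.
Posterior ∝ prior × likelihood. Numerator for 3: 0.37·0.119067 = 0.0440549.
Normalizing constant: 0.14·0.0972237 + 0.49·0.157483 + 0.37·0.119067 = 0.134833.
P(3 | observation) = 0.0440549 / 0.134833 = 0.326737.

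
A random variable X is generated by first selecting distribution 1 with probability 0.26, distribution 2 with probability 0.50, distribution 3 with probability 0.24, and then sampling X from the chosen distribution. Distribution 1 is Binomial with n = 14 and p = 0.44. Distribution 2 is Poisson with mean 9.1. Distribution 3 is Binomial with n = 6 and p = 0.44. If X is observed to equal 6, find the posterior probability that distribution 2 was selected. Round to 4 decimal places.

0.4378

Likelihoods P(X=6 | ·): 1: 0.210754; 2: 0.0880716; 3: 0.00725631.
Posterior ∝ prior × likelihood. Numerator for 2: 0.5·0.0880716 = 0.0440358.
Normalizing constant: 0.26·0.210754 + 0.5·0.0880716 + 0.24·0.00725631 = 0.100573.
P(2 | observation) = 0.0440358 / 0.100573 = 0.437848.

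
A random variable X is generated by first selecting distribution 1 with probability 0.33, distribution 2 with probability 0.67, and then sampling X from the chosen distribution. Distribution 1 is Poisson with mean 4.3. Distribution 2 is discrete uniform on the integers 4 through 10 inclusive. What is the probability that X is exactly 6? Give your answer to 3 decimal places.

Conditional on each component, P(X = 6): 1: 0.119127; 2: 0.142857.
By total probability, P(X = 6) = 0.33·0.119127 + 0.67·0.142857 = 0.135026.

0.135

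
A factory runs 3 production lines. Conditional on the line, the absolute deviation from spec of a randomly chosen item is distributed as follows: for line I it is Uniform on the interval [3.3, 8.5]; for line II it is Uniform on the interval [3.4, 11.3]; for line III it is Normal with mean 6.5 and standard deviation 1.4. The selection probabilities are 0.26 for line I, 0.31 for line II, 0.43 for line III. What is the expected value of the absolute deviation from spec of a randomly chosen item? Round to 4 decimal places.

Component means — I: 5.9; II: 7.35; III: 6.5.
E[X] = 0.26·5.9 + 0.31·7.35 + 0.43·6.5 = 6.6075.

6.6075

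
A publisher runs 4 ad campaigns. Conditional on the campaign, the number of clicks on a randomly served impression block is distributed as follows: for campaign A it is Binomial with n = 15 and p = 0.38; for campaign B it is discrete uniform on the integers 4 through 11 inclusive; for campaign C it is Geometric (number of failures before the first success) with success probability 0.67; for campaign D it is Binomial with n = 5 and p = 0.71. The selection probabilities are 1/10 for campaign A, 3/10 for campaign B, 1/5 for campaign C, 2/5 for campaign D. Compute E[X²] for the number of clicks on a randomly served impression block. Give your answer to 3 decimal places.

27.701

For each component E[X²] = Var + (mean)², giving A: 36.024; B: 61.5; C: 0.977723; D: 13.632.
Overall E[X²] = 0.1·36.024 + 0.3·61.5 + 0.2·0.977723 + 0.4·13.632 = 27.7007.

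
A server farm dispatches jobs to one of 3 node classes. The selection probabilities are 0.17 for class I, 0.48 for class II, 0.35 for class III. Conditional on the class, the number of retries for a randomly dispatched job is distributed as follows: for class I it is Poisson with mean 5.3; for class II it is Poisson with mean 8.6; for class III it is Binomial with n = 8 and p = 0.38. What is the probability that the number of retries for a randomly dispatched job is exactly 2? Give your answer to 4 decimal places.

Conditional on each class, P(X = 2): I: 0.0701069; II: 0.00680823; III: 0.229655.
By total probability, P(X = 2) = 0.17·0.0701069 + 0.48·0.00680823 + 0.35·0.229655 = 0.0955653.

0.0956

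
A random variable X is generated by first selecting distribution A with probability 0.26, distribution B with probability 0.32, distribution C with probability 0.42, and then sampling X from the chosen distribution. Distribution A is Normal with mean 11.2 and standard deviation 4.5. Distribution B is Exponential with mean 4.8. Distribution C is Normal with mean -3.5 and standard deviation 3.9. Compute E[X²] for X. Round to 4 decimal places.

For each component E[X²] = Var + (mean)², giving A: 145.69; B: 46.08; C: 27.46.
Overall E[X²] = 0.26·145.69 + 0.32·46.08 + 0.42·27.46 = 64.1582.

64.1582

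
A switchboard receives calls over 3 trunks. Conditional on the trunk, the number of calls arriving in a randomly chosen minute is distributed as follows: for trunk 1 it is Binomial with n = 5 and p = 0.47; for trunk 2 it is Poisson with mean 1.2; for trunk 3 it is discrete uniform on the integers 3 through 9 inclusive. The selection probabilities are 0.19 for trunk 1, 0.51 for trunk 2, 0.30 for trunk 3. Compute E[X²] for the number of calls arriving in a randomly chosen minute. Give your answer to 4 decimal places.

For each component E[X²] = Var + (mean)², giving 1: 6.768; 2: 2.64; 3: 40.
Overall E[X²] = 0.19·6.768 + 0.51·2.64 + 0.3·40 = 14.6323.

14.6323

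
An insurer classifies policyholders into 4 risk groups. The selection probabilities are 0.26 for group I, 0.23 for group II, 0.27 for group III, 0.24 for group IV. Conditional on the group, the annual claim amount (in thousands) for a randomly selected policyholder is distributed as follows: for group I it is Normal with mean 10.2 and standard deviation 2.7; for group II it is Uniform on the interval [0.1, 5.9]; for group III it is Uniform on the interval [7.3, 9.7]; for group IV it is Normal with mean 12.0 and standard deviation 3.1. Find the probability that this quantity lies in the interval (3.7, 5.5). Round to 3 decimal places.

Conditional on each group, P(3.7 < X < 5.5): I: 0.0328314; II: 0.310345; III: 0; IV: 0.0142972.
By total probability, P(3.7 < X < 5.5) = 0.26·0.0328314 + 0.23·0.310345 + 0.27·0 + 0.24·0.0142972 = 0.0833468.

0.083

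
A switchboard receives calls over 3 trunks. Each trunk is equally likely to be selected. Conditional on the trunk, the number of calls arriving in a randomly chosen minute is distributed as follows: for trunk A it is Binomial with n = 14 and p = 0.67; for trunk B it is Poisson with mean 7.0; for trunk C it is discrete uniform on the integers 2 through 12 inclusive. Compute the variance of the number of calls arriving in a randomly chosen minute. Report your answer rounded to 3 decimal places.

Per component, A: μ=9.38, E[X²]=91.0798; B: μ=7, E[X²]=56; C: μ=7, E[X²]=59.
E[X] = 0.333333·9.38 + 0.333333·7 + 0.333333·7 = 7.79333.
E[X²] = 0.333333·91.0798 + 0.333333·56 + 0.333333·59 = 68.6933.
Var(X) = E[X²] − (E[X])² = 68.6933 − 60.736 = 7.95722.

7.957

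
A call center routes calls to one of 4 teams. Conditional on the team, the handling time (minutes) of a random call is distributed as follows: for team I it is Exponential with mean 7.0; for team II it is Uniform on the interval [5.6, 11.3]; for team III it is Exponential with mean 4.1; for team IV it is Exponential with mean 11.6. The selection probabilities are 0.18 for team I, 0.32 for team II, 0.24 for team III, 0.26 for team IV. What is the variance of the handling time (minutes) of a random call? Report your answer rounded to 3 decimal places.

55.970

Per component, I: μ=7, E[X²]=98; II: μ=8.45, E[X²]=74.11; III: μ=4.1, E[X²]=33.62; IV: μ=11.6, E[X²]=269.12.
E[X] = 0.18·7 + 0.32·8.45 + 0.24·4.1 + 0.26·11.6 = 7.964.
E[X²] = 0.18·98 + 0.32·74.11 + 0.24·33.62 + 0.26·269.12 = 119.395.
Var(X) = E[X²] − (E[X])² = 119.395 − 63.4253 = 55.9699.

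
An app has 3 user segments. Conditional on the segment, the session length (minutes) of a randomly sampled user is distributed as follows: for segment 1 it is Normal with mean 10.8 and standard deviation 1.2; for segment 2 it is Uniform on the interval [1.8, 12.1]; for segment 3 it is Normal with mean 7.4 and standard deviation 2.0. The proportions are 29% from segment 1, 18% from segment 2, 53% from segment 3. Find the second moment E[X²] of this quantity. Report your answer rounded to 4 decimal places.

For each component E[X²] = Var + (mean)², giving 1: 118.08; 2: 57.1433; 3: 58.76.
Overall E[X²] = 0.29·118.08 + 0.18·57.1433 + 0.53·58.76 = 75.6718.

75.6718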